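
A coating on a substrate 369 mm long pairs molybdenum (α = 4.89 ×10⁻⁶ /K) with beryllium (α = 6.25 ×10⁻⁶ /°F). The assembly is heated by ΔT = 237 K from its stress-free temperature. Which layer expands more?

beryllium: α = 6.25×10⁻⁶/°F × 9/5 = 11.2×10⁻⁶/K.
α(molybdenum) = 4.89×10⁻⁶/K vs α(beryllium) = 11.2×10⁻⁶/K.
Higher α expands more for the same ΔT: beryllium.

beryllium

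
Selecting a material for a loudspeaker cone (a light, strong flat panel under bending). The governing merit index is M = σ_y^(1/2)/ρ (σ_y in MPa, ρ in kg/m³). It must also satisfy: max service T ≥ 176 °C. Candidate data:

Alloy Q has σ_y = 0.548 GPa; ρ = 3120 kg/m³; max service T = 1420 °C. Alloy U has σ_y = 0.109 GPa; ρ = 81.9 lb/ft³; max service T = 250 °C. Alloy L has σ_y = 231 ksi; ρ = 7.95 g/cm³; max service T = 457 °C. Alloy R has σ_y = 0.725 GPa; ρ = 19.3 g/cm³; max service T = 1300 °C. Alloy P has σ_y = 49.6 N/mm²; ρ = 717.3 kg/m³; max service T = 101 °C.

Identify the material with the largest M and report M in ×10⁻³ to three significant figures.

Screen on constraints: max service T ≥ 176 °C. Survivors: alloy Q, alloy U, alloy L, alloy R.
Putting every candidate on a common basis:
  alloy Q: σ_y = 548.0 MPa, ρ = 3120 kg/m³
  alloy U: σ_y = 109.0 MPa, ρ = 1312 kg/m³
  alloy L: σ_y = 1593 MPa, ρ = 7950 kg/m³
  alloy R: σ_y = 725.0 MPa, ρ = 19300 kg/m³
  alloy U: M = 7.96×10⁻³
  alloy Q: M = 7.50×10⁻³
  alloy L: M = 5.02×10⁻³
  alloy R: M = 1.40×10⁻³
Highest index: alloy U.

alloy U, M = 7.96×10⁻³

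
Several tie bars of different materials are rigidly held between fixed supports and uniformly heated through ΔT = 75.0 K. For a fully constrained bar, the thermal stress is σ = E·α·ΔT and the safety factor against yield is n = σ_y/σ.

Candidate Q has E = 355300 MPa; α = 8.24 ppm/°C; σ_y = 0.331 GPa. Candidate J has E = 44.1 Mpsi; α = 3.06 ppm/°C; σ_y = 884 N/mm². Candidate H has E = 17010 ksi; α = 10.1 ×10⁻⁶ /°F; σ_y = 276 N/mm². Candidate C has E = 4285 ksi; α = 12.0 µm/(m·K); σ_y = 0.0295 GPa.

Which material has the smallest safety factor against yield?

With everything in SI (GPa, ×10⁻⁶/K, MPa):
  candidate Q: E = 355.3, α = 8.24, σ_y = 331.0 → σ = 220 MPa, n = 1.51
  candidate J: E = 304.1, α = 3.06, σ_y = 884.0 → σ = 69.8 MPa, n = 12.7
  candidate H: E = 117.3, α = 18.2, σ_y = 276.0 → σ = 160 MPa, n = 1.73
  candidate C: E = 29.54, α = 12.0, σ_y = 29.50 → σ = 26.6 MPa, n = 1.11
The minimum is candidate C at n = 1.11.

candidate C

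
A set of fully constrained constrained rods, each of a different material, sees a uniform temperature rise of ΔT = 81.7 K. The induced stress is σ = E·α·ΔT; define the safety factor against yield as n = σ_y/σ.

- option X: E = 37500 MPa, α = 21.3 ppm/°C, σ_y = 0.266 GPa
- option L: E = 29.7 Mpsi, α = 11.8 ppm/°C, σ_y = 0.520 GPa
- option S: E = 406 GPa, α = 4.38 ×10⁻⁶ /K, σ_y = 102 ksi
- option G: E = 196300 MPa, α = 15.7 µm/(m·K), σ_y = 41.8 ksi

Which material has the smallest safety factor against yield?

With everything in SI (GPa, ×10⁻⁶/K, MPa):
  option X: E = 37.50, α = 21.3, σ_y = 266.0 → σ = 65.3 MPa, n = 4.08
  option L: E = 204.8, α = 11.8, σ_y = 520.0 → σ = 197 MPa, n = 2.63
  option S: E = 406.0, α = 4.38, σ_y = 703.3 → σ = 145 MPa, n = 4.84
  option G: E = 196.3, α = 15.7, σ_y = 288.2 → σ = 252 MPa, n = 1.14
Smallest n: option G with n = 1.14.

option G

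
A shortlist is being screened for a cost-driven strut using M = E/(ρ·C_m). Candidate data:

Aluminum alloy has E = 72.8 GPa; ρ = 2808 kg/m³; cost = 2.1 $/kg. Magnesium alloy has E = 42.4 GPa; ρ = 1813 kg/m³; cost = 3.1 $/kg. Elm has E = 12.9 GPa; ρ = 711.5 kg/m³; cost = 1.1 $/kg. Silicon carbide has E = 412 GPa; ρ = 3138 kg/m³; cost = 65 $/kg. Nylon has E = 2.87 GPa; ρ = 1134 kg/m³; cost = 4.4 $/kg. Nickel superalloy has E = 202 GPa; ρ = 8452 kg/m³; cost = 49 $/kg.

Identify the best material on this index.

elm

Computing M directly (units already consistent):
  elm: M = 16.5 MN·m per $
  aluminum alloy: M = 12.3 MN·m per $
  magnesium alloy: M = 7.54 MN·m per $
  silicon carbide: M = 2.02 MN·m per $
  nylon: M = 0.575 MN·m per $
  nickel superalloy: M = 0.488 MN·m per $
Elm has the largest M.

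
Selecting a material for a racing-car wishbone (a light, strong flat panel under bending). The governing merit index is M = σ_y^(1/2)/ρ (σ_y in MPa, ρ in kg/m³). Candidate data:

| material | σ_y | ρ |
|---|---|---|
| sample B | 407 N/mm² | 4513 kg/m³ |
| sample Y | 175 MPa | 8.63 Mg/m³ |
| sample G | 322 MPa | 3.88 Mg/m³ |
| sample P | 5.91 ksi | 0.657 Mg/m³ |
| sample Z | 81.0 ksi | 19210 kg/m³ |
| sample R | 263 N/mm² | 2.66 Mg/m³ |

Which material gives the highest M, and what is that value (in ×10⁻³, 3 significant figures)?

sample P, M = 9.72×10⁻³

Putting every candidate on a common basis:
  sample B: σ_y = 407.0 MPa, ρ = 4513 kg/m³
  sample Y: σ_y = 175.0 MPa, ρ = 8630 kg/m³
  sample G: σ_y = 322.0 MPa, ρ = 3880 kg/m³
  sample P: σ_y = 40.75 MPa, ρ = 657.0 kg/m³
  sample Z: σ_y = 558.5 MPa, ρ = 19210 kg/m³
  sample R: σ_y = 263.0 MPa, ρ = 2660 kg/m³
  sample P: M = 9.72×10⁻³
  sample R: M = 6.10×10⁻³
  sample G: M = 4.62×10⁻³
  sample B: M = 4.47×10⁻³
  sample Y: M = 1.53×10⁻³
  sample Z: M = 1.23×10⁻³
Sample P has the largest M.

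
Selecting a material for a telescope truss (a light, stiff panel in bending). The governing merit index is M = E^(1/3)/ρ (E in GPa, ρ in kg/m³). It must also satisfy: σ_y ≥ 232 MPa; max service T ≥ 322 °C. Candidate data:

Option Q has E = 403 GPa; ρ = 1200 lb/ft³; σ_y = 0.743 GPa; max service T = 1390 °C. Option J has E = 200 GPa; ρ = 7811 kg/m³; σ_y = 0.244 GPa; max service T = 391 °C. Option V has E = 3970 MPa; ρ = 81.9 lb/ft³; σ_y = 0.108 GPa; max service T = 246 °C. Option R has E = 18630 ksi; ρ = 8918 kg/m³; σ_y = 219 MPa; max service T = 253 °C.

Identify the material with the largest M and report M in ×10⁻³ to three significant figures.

Screen on constraints: σ_y ≥ 232 MPa; max service T ≥ 322 °C. Survivors: option Q, option J.
Putting every candidate on a common basis:
  option Q: E = 403.0 GPa, ρ = 19220 kg/m³
  option J: E = 200.0 GPa, ρ = 7811 kg/m³
  option J: M = 0.749×10⁻³
  option Q: M = 0.384×10⁻³
Option J ranks first.

option J, M = 0.749×10⁻³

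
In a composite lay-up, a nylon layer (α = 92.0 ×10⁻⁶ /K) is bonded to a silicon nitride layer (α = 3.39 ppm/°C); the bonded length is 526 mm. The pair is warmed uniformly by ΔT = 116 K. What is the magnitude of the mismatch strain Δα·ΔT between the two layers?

Δα = |92.0 − 3.39|×10⁻⁶/K = 88.6×10⁻⁶/K.
Mismatch strain = Δα·ΔT = 88.6×10⁻⁶ × 116.0 = 0.0103.

0.0103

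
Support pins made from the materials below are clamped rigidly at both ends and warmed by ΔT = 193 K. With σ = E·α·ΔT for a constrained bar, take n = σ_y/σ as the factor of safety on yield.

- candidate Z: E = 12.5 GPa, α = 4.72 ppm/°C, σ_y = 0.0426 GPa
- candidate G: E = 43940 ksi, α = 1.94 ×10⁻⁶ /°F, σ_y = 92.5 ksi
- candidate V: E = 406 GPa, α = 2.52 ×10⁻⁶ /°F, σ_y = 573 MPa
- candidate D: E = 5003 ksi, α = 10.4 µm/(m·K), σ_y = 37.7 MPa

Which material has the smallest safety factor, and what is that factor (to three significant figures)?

candidate D, n = 0.545

Converting E to GPa, α to ×10⁻⁶/K, σ_y to MPa, then σ and n for each:
  candidate Z: E = 12.50, α = 4.72, σ_y = 42.60 → σ = 11.4 MPa, n = 3.74
  candidate G: E = 303.0, α = 3.49, σ_y = 637.8 → σ = 204 MPa, n = 3.12
  candidate V: E = 406.0, α = 4.54, σ_y = 573.0 → σ = 355 MPa, n = 1.61
  candidate D: E = 34.49, α = 10.4, σ_y = 37.70 → σ = 69.2 MPa, n = 0.545
Candidate D has the lowest safety factor, n = 0.545.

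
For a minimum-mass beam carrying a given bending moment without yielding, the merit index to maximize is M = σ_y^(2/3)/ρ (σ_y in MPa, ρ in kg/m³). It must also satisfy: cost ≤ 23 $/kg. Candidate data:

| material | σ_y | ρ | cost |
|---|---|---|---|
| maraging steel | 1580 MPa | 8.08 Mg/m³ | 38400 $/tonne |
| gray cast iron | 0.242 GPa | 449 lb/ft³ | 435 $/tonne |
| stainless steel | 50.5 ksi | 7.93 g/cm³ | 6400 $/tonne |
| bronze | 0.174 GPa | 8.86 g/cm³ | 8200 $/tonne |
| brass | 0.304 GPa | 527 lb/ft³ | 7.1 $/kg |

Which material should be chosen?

Screen on constraints: cost ≤ 23 $/kg. Survivors: gray cast iron, stainless steel, bronze, brass.
Convert each candidate to consistent units, then evaluate M:
  gray cast iron: σ_y = 242.0 MPa, ρ = 7192 kg/m³
  stainless steel: σ_y = 348.2 MPa, ρ = 7930 kg/m³
  bronze: σ_y = 174.0 MPa, ρ = 8860 kg/m³
  brass: σ_y = 304.0 MPa, ρ = 8442 kg/m³
  stainless steel: M = 6.24×10⁻³
  gray cast iron: M = 5.40×10⁻³
  brass: M = 5.36×10⁻³
  bronze: M = 3.52×10⁻³
The maximum is for stainless steel.

stainless steel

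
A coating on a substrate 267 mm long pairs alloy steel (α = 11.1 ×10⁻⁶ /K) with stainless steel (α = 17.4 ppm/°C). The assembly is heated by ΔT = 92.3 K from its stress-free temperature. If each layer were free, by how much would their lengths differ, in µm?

Δα = |11.1 − 17.4|×10⁻⁶/K = 6.30×10⁻⁶/K.
ΔL_mismatch = Δα·L·ΔT = 6.30×10⁻⁶ × 267.0 mm × 92.3 K = 155 µm.

155 µm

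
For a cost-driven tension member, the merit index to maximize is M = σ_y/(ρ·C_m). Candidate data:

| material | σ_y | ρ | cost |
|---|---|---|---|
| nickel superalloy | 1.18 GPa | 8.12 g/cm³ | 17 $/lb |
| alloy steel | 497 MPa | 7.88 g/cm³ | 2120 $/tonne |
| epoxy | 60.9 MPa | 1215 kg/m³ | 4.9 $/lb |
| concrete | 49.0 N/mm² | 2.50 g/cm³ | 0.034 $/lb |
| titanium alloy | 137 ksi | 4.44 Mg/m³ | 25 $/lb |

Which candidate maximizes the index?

concrete

Normalizing units and computing the index:
  nickel superalloy: σ_y = 1180 MPa, ρ = 8120 kg/m³, cost = 37.48 $/kg
  alloy steel: σ_y = 497.0 MPa, ρ = 7880 kg/m³, cost = 2.120 $/kg
  epoxy: σ_y = 60.90 MPa, ρ = 1215 kg/m³, cost = 10.80 $/kg
  concrete: σ_y = 49.00 MPa, ρ = 2500 kg/m³, cost = 0.07496 $/kg
  titanium alloy: σ_y = 944.6 MPa, ρ = 4440 kg/m³, cost = 55.11 $/kg
  concrete: M = 261 kN·m per $
  alloy steel: M = 29.8 kN·m per $
  epoxy: M = 4.64 kN·m per $
  nickel superalloy: M = 3.88 kN·m per $
  titanium alloy: M = 3.86 kN·m per $
Concrete has the largest M.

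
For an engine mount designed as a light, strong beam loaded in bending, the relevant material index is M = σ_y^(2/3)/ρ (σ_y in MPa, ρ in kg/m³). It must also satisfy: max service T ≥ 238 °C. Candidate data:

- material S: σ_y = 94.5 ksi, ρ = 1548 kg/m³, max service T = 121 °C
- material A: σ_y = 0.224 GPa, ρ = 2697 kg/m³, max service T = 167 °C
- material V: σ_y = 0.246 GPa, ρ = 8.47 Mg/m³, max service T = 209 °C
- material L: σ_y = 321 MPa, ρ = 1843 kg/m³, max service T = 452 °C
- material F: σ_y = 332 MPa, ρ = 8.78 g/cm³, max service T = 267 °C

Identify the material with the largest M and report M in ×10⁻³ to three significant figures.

material L, M = 25.4×10⁻³

Screen on constraints: max service T ≥ 238 °C. Survivors: material L, material F.
Putting every candidate on a common basis:
  material L: σ_y = 321.0 MPa, ρ = 1843 kg/m³
  material F: σ_y = 332.0 MPa, ρ = 8780 kg/m³
  material L: M = 25.4×10⁻³
  material F: M = 5.46×10⁻³
Material L has the largest M.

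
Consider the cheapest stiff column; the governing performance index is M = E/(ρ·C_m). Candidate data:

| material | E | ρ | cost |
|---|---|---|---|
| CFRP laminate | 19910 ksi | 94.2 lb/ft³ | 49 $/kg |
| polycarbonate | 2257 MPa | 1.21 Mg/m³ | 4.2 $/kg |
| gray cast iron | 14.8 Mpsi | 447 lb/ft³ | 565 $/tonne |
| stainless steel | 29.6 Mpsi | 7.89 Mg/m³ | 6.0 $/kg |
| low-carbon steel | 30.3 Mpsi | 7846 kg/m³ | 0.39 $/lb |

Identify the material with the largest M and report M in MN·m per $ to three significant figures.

low-carbon steel, M = 31.0 MN·m per $

After converting to SI:
  CFRP laminate: E = 137.3 GPa, ρ = 1509 kg/m³, cost = 49.00 $/kg
  polycarbonate: E = 2.257 GPa, ρ = 1210 kg/m³, cost = 4.200 $/kg
  gray cast iron: E = 102.0 GPa, ρ = 7160 kg/m³, cost = 0.5650 $/kg
  stainless steel: E = 204.1 GPa, ρ = 7890 kg/m³, cost = 6.000 $/kg
  low-carbon steel: E = 208.9 GPa, ρ = 7846 kg/m³, cost = 0.8598 $/kg
  low-carbon steel: M = 31.0 MN·m per $
  gray cast iron: M = 25.2 MN·m per $
  stainless steel: M = 4.31 MN·m per $
  CFRP laminate: M = 1.86 MN·m per $
  polycarbonate: M = 0.444 MN·m per $
The maximum is for low-carbon steel.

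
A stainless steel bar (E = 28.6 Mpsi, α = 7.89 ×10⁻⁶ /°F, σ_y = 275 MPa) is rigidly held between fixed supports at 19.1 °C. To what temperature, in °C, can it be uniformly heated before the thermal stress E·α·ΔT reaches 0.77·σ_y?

E = 28.6 Mpsi = 197.2 GPa.
α = 7.89×10⁻⁶/°F × 9/5 = 14.2×10⁻⁶/K.
E·α·ΔT = 211.8 MPa ⇒ ΔT = 211.8 / (197.2×10³ × 14.2×10⁻⁶) = 75.61 K.
T = 19.1 + 75.61 = 94.71 °C.

94.7 °C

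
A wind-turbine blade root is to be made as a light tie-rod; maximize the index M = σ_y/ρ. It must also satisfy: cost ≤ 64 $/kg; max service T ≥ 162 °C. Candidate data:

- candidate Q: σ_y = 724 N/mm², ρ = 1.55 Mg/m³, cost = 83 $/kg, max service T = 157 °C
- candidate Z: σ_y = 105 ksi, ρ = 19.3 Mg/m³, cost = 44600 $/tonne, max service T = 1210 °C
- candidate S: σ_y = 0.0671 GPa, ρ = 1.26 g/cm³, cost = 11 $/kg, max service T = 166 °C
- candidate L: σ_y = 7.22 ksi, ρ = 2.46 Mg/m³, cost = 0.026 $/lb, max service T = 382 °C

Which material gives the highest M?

candidate S

Screen on constraints: cost ≤ 64 $/kg; max service T ≥ 162 °C. Survivors: candidate Z, candidate S, candidate L.
After converting to SI:
  candidate Z: σ_y = 723.9 MPa, ρ = 19300 kg/m³
  candidate S: σ_y = 67.10 MPa, ρ = 1260 kg/m³
  candidate L: σ_y = 49.78 MPa, ρ = 2460 kg/m³
  candidate S: M = 53.3 kN·m/kg
  candidate Z: M = 37.5 kN·m/kg
  candidate L: M = 20.2 kN·m/kg
Candidate S ranks first.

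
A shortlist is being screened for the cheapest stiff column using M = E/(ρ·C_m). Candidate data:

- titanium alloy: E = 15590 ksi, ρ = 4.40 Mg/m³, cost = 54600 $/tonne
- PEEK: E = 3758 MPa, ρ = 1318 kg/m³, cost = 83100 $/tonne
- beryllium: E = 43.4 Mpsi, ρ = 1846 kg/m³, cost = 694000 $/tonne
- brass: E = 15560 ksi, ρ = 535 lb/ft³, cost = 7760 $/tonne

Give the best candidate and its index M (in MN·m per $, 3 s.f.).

brass, M = 1.61 MN·m per $

After converting to SI:
  titanium alloy: E = 107.5 GPa, ρ = 4400 kg/m³, cost = 54.60 $/kg
  PEEK: E = 3.758 GPa, ρ = 1318 kg/m³, cost = 83.10 $/kg
  beryllium: E = 299.2 GPa, ρ = 1846 kg/m³, cost = 694.0 $/kg
  brass: E = 107.3 GPa, ρ = 8570 kg/m³, cost = 7.760 $/kg
  brass: M = 1.61 MN·m per $
  titanium alloy: M = 0.447 MN·m per $
  beryllium: M = 0.234 MN·m per $
  PEEK: M = 0.0343 MN·m per $
The maximum is for brass.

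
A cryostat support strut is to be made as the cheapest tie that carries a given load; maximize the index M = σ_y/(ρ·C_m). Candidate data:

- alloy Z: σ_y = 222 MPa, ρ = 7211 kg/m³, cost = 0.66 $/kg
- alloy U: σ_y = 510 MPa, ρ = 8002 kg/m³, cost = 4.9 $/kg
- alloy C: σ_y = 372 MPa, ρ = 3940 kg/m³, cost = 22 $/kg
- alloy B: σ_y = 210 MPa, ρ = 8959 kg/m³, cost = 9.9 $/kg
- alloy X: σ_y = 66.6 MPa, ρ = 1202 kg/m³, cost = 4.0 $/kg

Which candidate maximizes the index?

alloy Z

Evaluate M for each candidate:
  alloy Z: M = 46.6 kN·m per $
  alloy X: M = 13.9 kN·m per $
  alloy U: M = 13.0 kN·m per $
  alloy C: M = 4.29 kN·m per $
  alloy B: M = 2.37 kN·m per $
The maximum is for alloy Z.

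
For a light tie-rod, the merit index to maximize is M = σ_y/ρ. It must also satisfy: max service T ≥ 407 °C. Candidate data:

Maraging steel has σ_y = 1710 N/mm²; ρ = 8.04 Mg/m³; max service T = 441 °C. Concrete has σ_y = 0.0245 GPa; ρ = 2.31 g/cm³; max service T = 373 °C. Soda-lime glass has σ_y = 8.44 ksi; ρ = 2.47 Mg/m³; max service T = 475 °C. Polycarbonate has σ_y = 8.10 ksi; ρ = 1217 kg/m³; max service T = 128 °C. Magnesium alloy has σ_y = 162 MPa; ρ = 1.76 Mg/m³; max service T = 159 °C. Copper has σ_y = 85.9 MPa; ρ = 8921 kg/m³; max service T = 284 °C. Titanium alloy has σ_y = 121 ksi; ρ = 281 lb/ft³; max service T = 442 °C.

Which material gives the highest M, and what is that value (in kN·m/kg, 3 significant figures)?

maraging steel, M = 213 kN·m/kg

Screen on constraints: max service T ≥ 407 °C. Survivors: maraging steel, soda-lime glass, titanium alloy.
Putting every candidate on a common basis:
  maraging steel: σ_y = 1710 MPa, ρ = 8040 kg/m³
  soda-lime glass: σ_y = 58.19 MPa, ρ = 2470 kg/m³
  titanium alloy: σ_y = 834.3 MPa, ρ = 4501 kg/m³
  maraging steel: M = 213 kN·m/kg
  titanium alloy: M = 185 kN·m/kg
  soda-lime glass: M = 23.6 kN·m/kg
Maraging steel has the largest M.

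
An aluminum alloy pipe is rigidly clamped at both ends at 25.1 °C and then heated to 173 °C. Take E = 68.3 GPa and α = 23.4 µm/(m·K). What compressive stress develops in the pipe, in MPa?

236 MPa

ΔT = 147.9 K. Constrained thermal stress σ = E·α·ΔT = 68.30×10³ MPa × 23.4×10⁻⁶ × 147.9 = 236 MPa (compressive).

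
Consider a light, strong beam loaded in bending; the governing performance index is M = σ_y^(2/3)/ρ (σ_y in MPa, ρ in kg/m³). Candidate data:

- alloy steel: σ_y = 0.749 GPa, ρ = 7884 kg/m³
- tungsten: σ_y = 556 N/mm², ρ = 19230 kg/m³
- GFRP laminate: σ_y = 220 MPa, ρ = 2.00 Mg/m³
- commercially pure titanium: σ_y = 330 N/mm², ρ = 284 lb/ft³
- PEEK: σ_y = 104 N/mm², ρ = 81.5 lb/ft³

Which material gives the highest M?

Normalizing units and computing the index:
  alloy steel: σ_y = 749.0 MPa, ρ = 7884 kg/m³
  tungsten: σ_y = 556.0 MPa, ρ = 19230 kg/m³
  GFRP laminate: σ_y = 220.0 MPa, ρ = 2000 kg/m³
  commercially pure titanium: σ_y = 330.0 MPa, ρ = 4549 kg/m³
  PEEK: σ_y = 104.0 MPa, ρ = 1306 kg/m³
  GFRP laminate: M = 18.2×10⁻³
  PEEK: M = 16.9×10⁻³
  commercially pure titanium: M = 10.5×10⁻³
  alloy steel: M = 10.5×10⁻³
  tungsten: M = 3.52×10⁻³
The maximum is for GFRP laminate.

GFRP laminate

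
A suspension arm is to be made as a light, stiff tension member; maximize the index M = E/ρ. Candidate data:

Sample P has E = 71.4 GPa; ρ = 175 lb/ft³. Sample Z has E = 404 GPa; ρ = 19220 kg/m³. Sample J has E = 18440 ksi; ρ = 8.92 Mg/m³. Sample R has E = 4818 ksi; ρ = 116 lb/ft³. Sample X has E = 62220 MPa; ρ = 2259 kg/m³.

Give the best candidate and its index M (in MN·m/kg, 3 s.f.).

sample X, M = 27.5 MN·m/kg

Normalizing units and computing the index:
  sample P: E = 71.40 GPa, ρ = 2803 kg/m³
  sample Z: E = 404.0 GPa, ρ = 19220 kg/m³
  sample J: E = 127.1 GPa, ρ = 8920 kg/m³
  sample R: E = 33.22 GPa, ρ = 1858 kg/m³
  sample X: E = 62.22 GPa, ρ = 2259 kg/m³
  sample X: M = 27.5 MN·m/kg
  sample P: M = 25.5 MN·m/kg
  sample Z: M = 21.0 MN·m/kg
  sample R: M = 17.9 MN·m/kg
  sample J: M = 14.3 MN·m/kg
The maximum is for sample X.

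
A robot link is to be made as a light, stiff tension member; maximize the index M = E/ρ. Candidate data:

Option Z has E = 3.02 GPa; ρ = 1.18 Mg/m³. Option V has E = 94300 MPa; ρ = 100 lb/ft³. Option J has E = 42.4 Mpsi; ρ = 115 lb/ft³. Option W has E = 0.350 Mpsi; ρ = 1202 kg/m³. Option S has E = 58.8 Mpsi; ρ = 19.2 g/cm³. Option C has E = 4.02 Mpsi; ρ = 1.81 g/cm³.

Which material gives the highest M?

Convert each candidate to consistent units, then evaluate M:
  option Z: E = 3.020 GPa, ρ = 1180 kg/m³
  option V: E = 94.30 GPa, ρ = 1602 kg/m³
  option J: E = 292.3 GPa, ρ = 1842 kg/m³
  option W: E = 2.413 GPa, ρ = 1202 kg/m³
  option S: E = 405.4 GPa, ρ = 19200 kg/m³
  option C: E = 27.72 GPa, ρ = 1810 kg/m³
  option J: M = 159 MN·m/kg
  option V: M = 58.9 MN·m/kg
  option S: M = 21.1 MN·m/kg
  option C: M = 15.3 MN·m/kg
  option Z: M = 2.56 MN·m/kg
  option W: M = 2.01 MN·m/kg
The maximum is for option J.

option J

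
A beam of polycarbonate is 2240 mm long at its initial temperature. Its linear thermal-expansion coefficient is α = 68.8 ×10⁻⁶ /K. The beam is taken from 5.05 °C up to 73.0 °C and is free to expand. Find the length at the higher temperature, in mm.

2250.5 mm

ΔT = 73.0 − 5.05 = 67.95 K.
ΔL = α·L₀·ΔT = 68.8×10⁻⁶ × 2240 mm × 67.95 K = 10.5 mm.
L = L₀ + ΔL = 2240 + 10.5 = 2250.5 mm.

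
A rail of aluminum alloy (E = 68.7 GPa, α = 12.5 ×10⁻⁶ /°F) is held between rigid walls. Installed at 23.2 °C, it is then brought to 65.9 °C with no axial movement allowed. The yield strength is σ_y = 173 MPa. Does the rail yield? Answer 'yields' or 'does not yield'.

α = 12.5×10⁻⁶/°F × 9/5 = 22.5×10⁻⁶/K.
ΔT = 42.70 K. Constrained thermal stress σ = E·α·ΔT = 68.70×10³ MPa × 22.5×10⁻⁶ × 42.70 = 66.0 MPa (compressive).
Compare to σ_y = 173 MPa: σ < σ_y, so it does not yield.

does not yield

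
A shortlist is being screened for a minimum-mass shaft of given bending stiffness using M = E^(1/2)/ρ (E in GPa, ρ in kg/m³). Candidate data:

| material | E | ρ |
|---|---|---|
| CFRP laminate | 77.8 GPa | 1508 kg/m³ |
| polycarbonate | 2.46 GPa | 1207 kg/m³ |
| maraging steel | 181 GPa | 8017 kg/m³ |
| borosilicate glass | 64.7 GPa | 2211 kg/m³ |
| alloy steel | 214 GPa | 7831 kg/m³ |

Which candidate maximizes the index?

Computing M directly (units already consistent):
  CFRP laminate: M = 5.85×10⁻³
  borosilicate glass: M = 3.64×10⁻³
  alloy steel: M = 1.87×10⁻³
  maraging steel: M = 1.68×10⁻³
  polycarbonate: M = 1.30×10⁻³
CFRP laminate has the largest M.

CFRP laminate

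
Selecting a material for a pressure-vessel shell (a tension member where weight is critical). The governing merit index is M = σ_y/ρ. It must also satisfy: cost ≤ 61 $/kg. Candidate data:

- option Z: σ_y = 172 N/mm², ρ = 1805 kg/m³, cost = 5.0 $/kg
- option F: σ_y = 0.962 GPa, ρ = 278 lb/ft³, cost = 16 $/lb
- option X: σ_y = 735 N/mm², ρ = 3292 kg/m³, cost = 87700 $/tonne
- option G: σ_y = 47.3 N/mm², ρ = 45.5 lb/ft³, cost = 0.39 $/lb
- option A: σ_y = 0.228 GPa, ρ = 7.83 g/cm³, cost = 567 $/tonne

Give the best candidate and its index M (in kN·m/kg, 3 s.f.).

Screen on constraints: cost ≤ 61 $/kg. Survivors: option Z, option F, option G, option A.
After converting to SI:
  option Z: σ_y = 172.0 MPa, ρ = 1805 kg/m³
  option F: σ_y = 962.0 MPa, ρ = 4453 kg/m³
  option G: σ_y = 47.30 MPa, ρ = 728.8 kg/m³
  option A: σ_y = 228.0 MPa, ρ = 7830 kg/m³
  option F: M = 216 kN·m/kg
  option Z: M = 95.3 kN·m/kg
  option G: M = 64.9 kN·m/kg
  option A: M = 29.1 kN·m/kg
Option F ranks first.

option F, M = 216 kN·m/kg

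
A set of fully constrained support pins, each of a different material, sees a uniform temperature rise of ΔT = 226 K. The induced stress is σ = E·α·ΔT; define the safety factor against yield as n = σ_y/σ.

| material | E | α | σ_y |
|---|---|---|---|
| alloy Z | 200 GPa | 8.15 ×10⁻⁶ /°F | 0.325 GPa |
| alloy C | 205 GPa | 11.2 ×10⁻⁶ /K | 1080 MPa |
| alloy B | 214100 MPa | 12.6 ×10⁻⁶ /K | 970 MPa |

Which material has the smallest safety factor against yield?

Converting E to GPa, α to ×10⁻⁶/K, σ_y to MPa, then σ and n for each:
  alloy Z: E = 200.0, α = 14.7, σ_y = 325.0 → σ = 663 MPa, n = 0.490
  alloy C: E = 205.0, α = 11.2, σ_y = 1080 → σ = 519 MPa, n = 2.08
  alloy B: E = 214.1, α = 12.6, σ_y = 970.0 → σ = 610 MPa, n = 1.59
The minimum is alloy Z at n = 0.490.

alloy Z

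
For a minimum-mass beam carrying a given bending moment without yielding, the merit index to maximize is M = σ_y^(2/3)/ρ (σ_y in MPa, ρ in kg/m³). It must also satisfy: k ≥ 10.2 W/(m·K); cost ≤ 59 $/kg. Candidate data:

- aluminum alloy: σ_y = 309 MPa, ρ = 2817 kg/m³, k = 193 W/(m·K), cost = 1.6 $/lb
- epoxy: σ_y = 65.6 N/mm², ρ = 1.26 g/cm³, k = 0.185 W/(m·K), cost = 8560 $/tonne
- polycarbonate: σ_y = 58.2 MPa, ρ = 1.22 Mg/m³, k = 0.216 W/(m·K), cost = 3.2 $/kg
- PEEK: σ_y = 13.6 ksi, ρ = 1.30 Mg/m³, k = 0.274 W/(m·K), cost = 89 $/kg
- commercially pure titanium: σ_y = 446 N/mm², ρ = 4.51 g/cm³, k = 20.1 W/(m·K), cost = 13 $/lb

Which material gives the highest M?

aluminum alloy

Screen on constraints: k ≥ 10.2 W/(m·K); cost ≤ 59 $/kg. Survivors: aluminum alloy, commercially pure titanium.
After converting to SI:
  aluminum alloy: σ_y = 309.0 MPa, ρ = 2817 kg/m³
  commercially pure titanium: σ_y = 446.0 MPa, ρ = 4510 kg/m³
  aluminum alloy: M = 16.2×10⁻³
  commercially pure titanium: M = 12.9×10⁻³
Aluminum alloy has the largest M.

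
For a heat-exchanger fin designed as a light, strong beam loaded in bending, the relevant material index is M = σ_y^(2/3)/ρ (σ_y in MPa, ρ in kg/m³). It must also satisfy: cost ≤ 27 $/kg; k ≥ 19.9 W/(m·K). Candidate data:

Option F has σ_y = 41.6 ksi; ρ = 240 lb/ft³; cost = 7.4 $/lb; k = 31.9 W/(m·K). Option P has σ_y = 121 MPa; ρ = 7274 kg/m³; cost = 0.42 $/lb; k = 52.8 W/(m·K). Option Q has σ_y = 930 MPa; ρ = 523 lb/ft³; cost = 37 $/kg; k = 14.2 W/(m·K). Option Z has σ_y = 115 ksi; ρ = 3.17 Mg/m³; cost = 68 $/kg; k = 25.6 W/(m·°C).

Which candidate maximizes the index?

option F

Screen on constraints: cost ≤ 27 $/kg; k ≥ 19.9 W/(m·K). Survivors: option F, option P.
In SI units:
  option F: σ_y = 286.8 MPa, ρ = 3844 kg/m³
  option P: σ_y = 121.0 MPa, ρ = 7274 kg/m³
  option F: M = 11.3×10⁻³
  option P: M = 3.36×10⁻³
Highest index: option F.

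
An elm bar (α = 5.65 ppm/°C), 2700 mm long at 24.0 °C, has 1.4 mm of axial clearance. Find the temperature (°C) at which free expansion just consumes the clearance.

α·L₀·ΔT = 1.4 mm ⇒ ΔT = 1.4 / (5.65×10⁻⁶ × 2700.0) = 91.77 K.
T = 24.0 + 91.77 = 115.8 °C.

116 °C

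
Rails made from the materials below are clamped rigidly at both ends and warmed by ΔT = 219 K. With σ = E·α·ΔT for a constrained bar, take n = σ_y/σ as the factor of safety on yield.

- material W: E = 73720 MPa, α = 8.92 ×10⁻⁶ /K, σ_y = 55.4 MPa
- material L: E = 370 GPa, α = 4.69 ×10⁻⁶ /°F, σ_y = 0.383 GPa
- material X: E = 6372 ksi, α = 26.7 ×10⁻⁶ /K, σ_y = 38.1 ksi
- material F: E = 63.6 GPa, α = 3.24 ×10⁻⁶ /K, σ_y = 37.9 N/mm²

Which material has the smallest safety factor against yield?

Per material, after unit conversion:
  material W: E = 73.72, α = 8.92, σ_y = 55.40 → σ = 144 MPa, n = 0.385
  material L: E = 370.0, α = 8.44, σ_y = 383.0 → σ = 684 MPa, n = 0.560
  material X: E = 43.93, α = 26.7, σ_y = 262.7 → σ = 257 MPa, n = 1.02
  material F: E = 63.60, α = 3.24, σ_y = 37.90 → σ = 45.1 MPa, n = 0.840
Smallest n: material W with n = 0.385.

material W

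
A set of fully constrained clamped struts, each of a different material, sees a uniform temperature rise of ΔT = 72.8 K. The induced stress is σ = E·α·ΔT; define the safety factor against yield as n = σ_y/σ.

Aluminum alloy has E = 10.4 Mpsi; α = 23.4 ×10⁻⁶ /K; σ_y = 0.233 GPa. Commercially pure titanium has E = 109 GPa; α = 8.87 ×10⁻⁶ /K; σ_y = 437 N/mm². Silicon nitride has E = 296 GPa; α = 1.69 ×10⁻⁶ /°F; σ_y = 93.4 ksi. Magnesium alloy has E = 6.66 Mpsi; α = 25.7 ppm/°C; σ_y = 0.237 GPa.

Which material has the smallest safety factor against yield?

aluminum alloy

In consistent units (E in GPa, α in ×10⁻⁶/K, σ_y in MPa):
  aluminum alloy: E = 71.71, α = 23.4, σ_y = 233.0 → σ = 122 MPa, n = 1.91
  commercially pure titanium: E = 109.0, α = 8.87, σ_y = 437.0 → σ = 70.4 MPa, n = 6.21
  silicon nitride: E = 296.0, α = 3.04, σ_y = 644.0 → σ = 65.6 MPa, n = 9.82
  magnesium alloy: E = 45.92, α = 25.7, σ_y = 237.0 → σ = 85.9 MPa, n = 2.76
Smallest n: aluminum alloy with n = 1.91.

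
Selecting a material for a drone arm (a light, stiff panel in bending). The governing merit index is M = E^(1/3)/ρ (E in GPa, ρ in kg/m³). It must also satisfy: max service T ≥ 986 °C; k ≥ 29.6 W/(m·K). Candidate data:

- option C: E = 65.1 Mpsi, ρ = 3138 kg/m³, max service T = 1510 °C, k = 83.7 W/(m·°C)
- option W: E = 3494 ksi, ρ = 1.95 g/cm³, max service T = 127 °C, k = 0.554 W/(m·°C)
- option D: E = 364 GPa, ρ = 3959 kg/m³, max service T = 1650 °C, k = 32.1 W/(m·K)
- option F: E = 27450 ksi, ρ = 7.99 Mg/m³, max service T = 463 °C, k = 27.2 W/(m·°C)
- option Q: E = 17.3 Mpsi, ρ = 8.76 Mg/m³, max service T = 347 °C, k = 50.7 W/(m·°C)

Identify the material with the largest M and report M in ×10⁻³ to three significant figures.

Screen on constraints: max service T ≥ 986 °C; k ≥ 29.6 W/(m·K). Survivors: option C, option D.
In SI units:
  option C: E = 448.8 GPa, ρ = 3138 kg/m³
  option D: E = 364.0 GPa, ρ = 3959 kg/m³
  option C: M = 2.44×10⁻³
  option D: M = 1.80×10⁻³
The maximum is for option C.

option C, M = 2.44×10⁻³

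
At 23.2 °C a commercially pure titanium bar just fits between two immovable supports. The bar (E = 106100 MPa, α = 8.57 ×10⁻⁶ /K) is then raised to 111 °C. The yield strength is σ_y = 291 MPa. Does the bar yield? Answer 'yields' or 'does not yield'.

E = 106100 MPa = 106.1 GPa.
ΔT = 87.80 K. Constrained thermal stress σ = E·α·ΔT = 106.1×10³ MPa × 8.57×10⁻⁶ × 87.80 = 79.8 MPa (compressive).
Compare to σ_y = 291 MPa: σ < σ_y, so it does not yield.

does not yield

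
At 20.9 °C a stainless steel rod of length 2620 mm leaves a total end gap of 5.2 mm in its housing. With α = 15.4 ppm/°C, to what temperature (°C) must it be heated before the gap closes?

α·L₀·ΔT = 5.2 mm ⇒ ΔT = 5.2 / (15.4×10⁻⁶ × 2620.0) = 128.9 K.
T = 20.9 + 128.9 = 149.8 °C.

150 °C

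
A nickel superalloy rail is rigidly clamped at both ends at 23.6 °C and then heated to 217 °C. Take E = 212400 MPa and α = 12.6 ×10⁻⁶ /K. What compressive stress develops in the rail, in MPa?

518 MPa

E = 212400 MPa = 212.4 GPa.
ΔT = 193.4 K. Constrained thermal stress σ = E·α·ΔT = 212.4×10³ MPa × 12.6×10⁻⁶ × 193.4 = 518 MPa (compressive).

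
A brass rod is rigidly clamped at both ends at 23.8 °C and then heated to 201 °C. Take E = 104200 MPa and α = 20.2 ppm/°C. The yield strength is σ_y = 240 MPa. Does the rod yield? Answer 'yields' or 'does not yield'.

yields

E = 104200 MPa = 104.2 GPa.
ΔT = 177.2 K. Constrained thermal stress σ = E·α·ΔT = 104.2×10³ MPa × 20.2×10⁻⁶ × 177.2 = 373 MPa (compressive).
Compare to σ_y = 240 MPa: σ ≥ σ_y, so it yields.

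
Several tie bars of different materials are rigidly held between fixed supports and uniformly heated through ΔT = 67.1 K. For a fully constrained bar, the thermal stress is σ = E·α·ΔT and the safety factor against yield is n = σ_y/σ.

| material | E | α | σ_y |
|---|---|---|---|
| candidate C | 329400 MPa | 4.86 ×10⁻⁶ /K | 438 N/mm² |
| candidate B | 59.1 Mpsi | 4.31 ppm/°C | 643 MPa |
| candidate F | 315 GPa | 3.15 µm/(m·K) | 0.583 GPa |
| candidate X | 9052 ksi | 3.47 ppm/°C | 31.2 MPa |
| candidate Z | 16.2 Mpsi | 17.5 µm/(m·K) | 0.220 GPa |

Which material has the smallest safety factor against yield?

candidate Z

Converting E to GPa, α to ×10⁻⁶/K, σ_y to MPa, then σ and n for each:
  candidate C: E = 329.4, α = 4.86, σ_y = 438.0 → σ = 107 MPa, n = 4.08
  candidate B: E = 407.5, α = 4.31, σ_y = 643.0 → σ = 118 MPa, n = 5.46
  candidate F: E = 315.0, α = 3.15, σ_y = 583.0 → σ = 66.6 MPa, n = 8.76
  candidate X: E = 62.41, α = 3.47, σ_y = 31.20 → σ = 14.5 MPa, n = 2.15
  candidate Z: E = 111.7, α = 17.5, σ_y = 220.0 → σ = 131 MPa, n = 1.68
Candidate Z has the lowest safety factor, n = 1.68.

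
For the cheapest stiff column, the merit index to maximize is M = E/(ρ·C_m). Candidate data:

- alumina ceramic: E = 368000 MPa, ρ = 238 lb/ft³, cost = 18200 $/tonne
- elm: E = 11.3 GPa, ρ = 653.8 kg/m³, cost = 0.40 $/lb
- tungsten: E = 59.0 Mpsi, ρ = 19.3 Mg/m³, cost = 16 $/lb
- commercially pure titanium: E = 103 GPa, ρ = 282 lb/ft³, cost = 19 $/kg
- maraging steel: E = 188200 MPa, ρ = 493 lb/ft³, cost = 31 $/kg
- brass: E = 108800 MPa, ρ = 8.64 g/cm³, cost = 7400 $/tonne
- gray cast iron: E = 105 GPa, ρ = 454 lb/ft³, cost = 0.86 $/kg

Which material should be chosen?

elm

Convert each candidate to consistent units, then evaluate M:
  alumina ceramic: E = 368.0 GPa, ρ = 3812 kg/m³, cost = 18.20 $/kg
  elm: E = 11.30 GPa, ρ = 653.8 kg/m³, cost = 0.8818 $/kg
  tungsten: E = 406.8 GPa, ρ = 19300 kg/m³, cost = 35.27 $/kg
  commercially pure titanium: E = 103.0 GPa, ρ = 4517 kg/m³, cost = 19.00 $/kg
  maraging steel: E = 188.2 GPa, ρ = 7897 kg/m³, cost = 31.00 $/kg
  brass: E = 108.8 GPa, ρ = 8640 kg/m³, cost = 7.400 $/kg
  gray cast iron: E = 105.0 GPa, ρ = 7272 kg/m³, cost = 0.8600 $/kg
  elm: M = 19.6 MN·m per $
  gray cast iron: M = 16.8 MN·m per $
  alumina ceramic: M = 5.30 MN·m per $
  brass: M = 1.70 MN·m per $
  commercially pure titanium: M = 1.20 MN·m per $
  maraging steel: M = 0.769 MN·m per $
  tungsten: M = 0.598 MN·m per $
Highest index: elm.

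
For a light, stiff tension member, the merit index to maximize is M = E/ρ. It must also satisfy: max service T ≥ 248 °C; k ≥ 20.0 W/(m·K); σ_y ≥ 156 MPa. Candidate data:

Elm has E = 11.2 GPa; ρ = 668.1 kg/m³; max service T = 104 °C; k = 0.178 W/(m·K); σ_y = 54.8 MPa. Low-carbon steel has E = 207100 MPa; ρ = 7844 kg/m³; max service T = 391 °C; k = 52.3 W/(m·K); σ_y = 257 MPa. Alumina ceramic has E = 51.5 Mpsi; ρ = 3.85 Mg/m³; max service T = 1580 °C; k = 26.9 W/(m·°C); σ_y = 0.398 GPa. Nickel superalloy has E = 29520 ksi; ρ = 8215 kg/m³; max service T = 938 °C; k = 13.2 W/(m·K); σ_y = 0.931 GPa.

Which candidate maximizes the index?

Screen on constraints: max service T ≥ 248 °C; k ≥ 20.0 W/(m·K); σ_y ≥ 156 MPa. Survivors: low-carbon steel, alumina ceramic.
After converting to SI:
  low-carbon steel: E = 207.1 GPa, ρ = 7844 kg/m³
  alumina ceramic: E = 355.1 GPa, ρ = 3850 kg/m³
  alumina ceramic: M = 92.2 MN·m/kg
  low-carbon steel: M = 26.4 MN·m/kg
The maximum is for alumina ceramic.

alumina ceramic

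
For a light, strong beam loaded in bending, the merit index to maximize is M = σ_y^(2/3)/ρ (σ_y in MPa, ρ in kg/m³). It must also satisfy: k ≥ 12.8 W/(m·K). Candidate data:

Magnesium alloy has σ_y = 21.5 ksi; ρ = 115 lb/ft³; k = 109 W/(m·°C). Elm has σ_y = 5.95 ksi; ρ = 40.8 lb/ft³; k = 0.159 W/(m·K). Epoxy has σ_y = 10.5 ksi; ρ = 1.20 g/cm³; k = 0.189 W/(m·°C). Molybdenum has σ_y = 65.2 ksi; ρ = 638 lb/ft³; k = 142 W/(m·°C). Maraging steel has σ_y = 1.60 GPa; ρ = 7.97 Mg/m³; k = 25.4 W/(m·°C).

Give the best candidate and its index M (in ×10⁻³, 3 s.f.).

Screen on constraints: k ≥ 12.8 W/(m·K). Survivors: magnesium alloy, molybdenum, maraging steel.
Putting every candidate on a common basis:
  magnesium alloy: σ_y = 148.2 MPa, ρ = 1842 kg/m³
  molybdenum: σ_y = 449.5 MPa, ρ = 10220 kg/m³
  maraging steel: σ_y = 1600 MPa, ρ = 7970 kg/m³
  maraging steel: M = 17.2×10⁻³
  magnesium alloy: M = 15.2×10⁻³
  molybdenum: M = 5.74×10⁻³
Maraging steel ranks first.

maraging steel, M = 17.2×10⁻³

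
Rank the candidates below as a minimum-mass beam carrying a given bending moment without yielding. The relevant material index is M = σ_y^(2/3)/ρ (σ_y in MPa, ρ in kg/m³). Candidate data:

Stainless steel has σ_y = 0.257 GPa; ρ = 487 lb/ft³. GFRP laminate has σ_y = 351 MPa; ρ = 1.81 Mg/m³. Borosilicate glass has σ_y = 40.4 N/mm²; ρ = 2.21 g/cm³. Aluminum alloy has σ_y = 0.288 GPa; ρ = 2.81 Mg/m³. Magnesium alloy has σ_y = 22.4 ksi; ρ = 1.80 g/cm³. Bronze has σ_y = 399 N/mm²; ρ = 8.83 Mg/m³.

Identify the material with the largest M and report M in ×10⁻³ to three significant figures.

After converting to SI:
  stainless steel: σ_y = 257.0 MPa, ρ = 7801 kg/m³
  GFRP laminate: σ_y = 351.0 MPa, ρ = 1810 kg/m³
  borosilicate glass: σ_y = 40.40 MPa, ρ = 2210 kg/m³
  aluminum alloy: σ_y = 288.0 MPa, ρ = 2810 kg/m³
  magnesium alloy: σ_y = 154.4 MPa, ρ = 1800 kg/m³
  bronze: σ_y = 399.0 MPa, ρ = 8830 kg/m³
  GFRP laminate: M = 27.5×10⁻³
  magnesium alloy: M = 16.0×10⁻³
  aluminum alloy: M = 15.5×10⁻³
  bronze: M = 6.14×10⁻³
  borosilicate glass: M = 5.33×10⁻³
  stainless steel: M = 5.18×10⁻³
GFRP laminate has the largest M.

GFRP laminate, M = 27.5×10⁻³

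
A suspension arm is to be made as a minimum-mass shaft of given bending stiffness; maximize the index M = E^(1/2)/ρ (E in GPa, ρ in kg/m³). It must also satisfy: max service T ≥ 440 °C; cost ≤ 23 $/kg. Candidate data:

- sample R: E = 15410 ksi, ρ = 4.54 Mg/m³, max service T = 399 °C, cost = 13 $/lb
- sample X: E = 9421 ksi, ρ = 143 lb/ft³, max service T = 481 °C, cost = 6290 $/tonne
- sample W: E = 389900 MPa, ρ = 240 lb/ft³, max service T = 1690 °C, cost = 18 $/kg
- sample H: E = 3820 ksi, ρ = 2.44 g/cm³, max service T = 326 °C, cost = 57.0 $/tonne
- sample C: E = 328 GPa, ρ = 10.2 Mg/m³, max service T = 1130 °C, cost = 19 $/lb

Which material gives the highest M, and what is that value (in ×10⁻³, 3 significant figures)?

sample W, M = 5.14×10⁻³

Screen on constraints: max service T ≥ 440 °C; cost ≤ 23 $/kg. Survivors: sample X, sample W.
Convert each candidate to consistent units, then evaluate M:
  sample X: E = 64.96 GPa, ρ = 2291 kg/m³
  sample W: E = 389.9 GPa, ρ = 3844 kg/m³
  sample W: M = 5.14×10⁻³
  sample X: M = 3.52×10⁻³
Highest index: sample W.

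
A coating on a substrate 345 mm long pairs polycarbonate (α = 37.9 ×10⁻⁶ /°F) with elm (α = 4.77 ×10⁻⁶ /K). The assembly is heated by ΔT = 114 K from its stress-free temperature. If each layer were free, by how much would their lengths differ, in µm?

polycarbonate: α = 37.9×10⁻⁶/°F × 9/5 = 68.2×10⁻⁶/K.
Δα = |68.2 − 4.77|×10⁻⁶/K = 63.5×10⁻⁶/K.
ΔL_mismatch = Δα·L·ΔT = 63.5×10⁻⁶ × 345.0 mm × 114.0 K = 2500 µm.

2500 µm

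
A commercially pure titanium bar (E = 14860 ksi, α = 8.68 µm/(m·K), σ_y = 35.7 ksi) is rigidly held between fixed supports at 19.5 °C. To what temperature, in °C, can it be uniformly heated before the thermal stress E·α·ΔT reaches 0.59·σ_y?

E = 14860 ksi = 102.5 GPa.
σ_y = 35.7 ksi = 246.1 MPa.
E·α·ΔT = 145.2 MPa ⇒ ΔT = 145.2 / (102.5×10³ × 8.68×10⁻⁶) = 163.3 K.
T = 19.5 + 163.3 = 182.8 °C.

183 °C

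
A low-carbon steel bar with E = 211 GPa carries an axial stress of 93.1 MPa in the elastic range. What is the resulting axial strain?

4.41×10⁻⁴

ε = σ/E = 93.1 / 211000 = 4.41×10⁻⁴.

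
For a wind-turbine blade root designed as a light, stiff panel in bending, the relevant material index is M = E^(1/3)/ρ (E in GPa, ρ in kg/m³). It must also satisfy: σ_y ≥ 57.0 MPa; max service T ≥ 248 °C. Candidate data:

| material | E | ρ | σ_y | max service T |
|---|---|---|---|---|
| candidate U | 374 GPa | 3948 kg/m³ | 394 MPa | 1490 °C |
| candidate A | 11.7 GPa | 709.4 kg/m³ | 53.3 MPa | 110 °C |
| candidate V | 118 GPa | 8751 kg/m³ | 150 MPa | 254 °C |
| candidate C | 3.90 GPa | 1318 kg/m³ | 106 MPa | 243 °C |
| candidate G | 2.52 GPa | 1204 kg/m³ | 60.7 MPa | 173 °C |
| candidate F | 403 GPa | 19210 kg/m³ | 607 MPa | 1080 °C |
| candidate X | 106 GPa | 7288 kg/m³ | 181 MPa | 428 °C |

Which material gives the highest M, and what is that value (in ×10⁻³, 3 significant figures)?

Screen on constraints: σ_y ≥ 57.0 MPa; max service T ≥ 248 °C. Survivors: candidate U, candidate V, candidate F, candidate X.
Per-candidate index values:
  candidate U: M = 1.82×10⁻³
  candidate X: M = 0.649×10⁻³
  candidate V: M = 0.560×10⁻³
  candidate F: M = 0.385×10⁻³
Highest index: candidate U.

candidate U, M = 1.82×10⁻³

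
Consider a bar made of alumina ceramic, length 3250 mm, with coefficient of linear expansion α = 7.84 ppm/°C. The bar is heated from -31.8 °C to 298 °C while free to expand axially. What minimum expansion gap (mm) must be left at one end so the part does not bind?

8.40 mm

ΔT = 298 − (-31.8) = 329.8 K.
ΔL = α·L₀·ΔT = 7.84×10⁻⁶ × 3250 mm × 329.8 K = 8.40 mm.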